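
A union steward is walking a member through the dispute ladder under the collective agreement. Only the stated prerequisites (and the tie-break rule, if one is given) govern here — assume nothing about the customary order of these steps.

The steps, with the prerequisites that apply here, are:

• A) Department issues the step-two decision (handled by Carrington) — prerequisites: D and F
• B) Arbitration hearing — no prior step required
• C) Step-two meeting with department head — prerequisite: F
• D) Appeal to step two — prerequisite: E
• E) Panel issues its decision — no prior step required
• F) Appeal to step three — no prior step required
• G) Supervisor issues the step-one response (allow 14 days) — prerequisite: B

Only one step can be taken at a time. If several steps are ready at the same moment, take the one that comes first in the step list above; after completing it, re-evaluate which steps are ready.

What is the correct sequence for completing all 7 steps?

B → E → D → F → A → C → G

Nothing is required for B, E and F. B is listed earlier → B first.
Ready: E, F and G. E is listed earlier → E.
D now also ready, so the ready set is {D, F, G}; D is listed earlier → D.
Now F and G have their prerequisites met. F is listed earlier, so F next.
A and C now also ready, so the ready set is {A, C, G}; A is listed earlier → A.
C and G are both available; C is listed earlier → C.
That leaves G as the only ready step → G.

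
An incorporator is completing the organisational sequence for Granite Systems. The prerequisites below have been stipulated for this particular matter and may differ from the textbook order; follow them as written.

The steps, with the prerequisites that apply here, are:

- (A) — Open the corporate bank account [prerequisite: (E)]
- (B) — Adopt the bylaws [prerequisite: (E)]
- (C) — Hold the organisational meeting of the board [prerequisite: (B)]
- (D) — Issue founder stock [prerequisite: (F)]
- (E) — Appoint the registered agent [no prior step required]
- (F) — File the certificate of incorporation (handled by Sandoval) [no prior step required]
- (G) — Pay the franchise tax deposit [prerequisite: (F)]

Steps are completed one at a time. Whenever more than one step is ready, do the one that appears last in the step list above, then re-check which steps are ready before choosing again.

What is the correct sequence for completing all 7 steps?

(F), (G), (E), (D), (B), (C), (A)

(F) and (E) have no prerequisites; (F) is listed later, so (F) is first.
Now (G), (E) and (D) have their prerequisites met. (G) is listed later, so (G) next.
(E) and (D) are both available; (E) is listed later → (E).
(B) and (A) now also ready, so the ready set is {(D), (B), (A)}; (D) is listed later → (D).
Now (B) and (A) have their prerequisites met. (B) is listed later, so (B) next.
(C) now also ready, so the ready set is {(C), (A)}; (C) is listed later → (C).
(A) needed (E), now all done → (A).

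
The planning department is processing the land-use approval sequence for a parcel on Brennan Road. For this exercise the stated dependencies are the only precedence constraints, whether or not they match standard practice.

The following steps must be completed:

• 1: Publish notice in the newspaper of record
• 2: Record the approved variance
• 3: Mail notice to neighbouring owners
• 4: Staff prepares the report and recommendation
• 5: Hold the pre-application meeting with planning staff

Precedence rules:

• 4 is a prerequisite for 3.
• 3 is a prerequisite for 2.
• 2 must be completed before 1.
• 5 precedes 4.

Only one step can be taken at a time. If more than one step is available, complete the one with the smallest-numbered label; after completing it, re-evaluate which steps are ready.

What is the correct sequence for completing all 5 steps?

5, 4, 3, 2, 1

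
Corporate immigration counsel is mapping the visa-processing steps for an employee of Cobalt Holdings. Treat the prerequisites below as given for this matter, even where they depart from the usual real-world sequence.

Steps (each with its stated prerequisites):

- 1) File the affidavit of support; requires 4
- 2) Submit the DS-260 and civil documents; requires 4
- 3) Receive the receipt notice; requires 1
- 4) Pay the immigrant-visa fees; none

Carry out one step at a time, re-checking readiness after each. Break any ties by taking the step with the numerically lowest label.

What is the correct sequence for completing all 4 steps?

4 1 2 3

4 is the only step with nothing outstanding, so it goes first.
Now 1 and 2 have their prerequisites met. 1 has the earlier label, so 1 next.
Now 2 and 3 have their prerequisites met. 2 has the earlier label, so 2 next.
3 is the only step now ready → 3.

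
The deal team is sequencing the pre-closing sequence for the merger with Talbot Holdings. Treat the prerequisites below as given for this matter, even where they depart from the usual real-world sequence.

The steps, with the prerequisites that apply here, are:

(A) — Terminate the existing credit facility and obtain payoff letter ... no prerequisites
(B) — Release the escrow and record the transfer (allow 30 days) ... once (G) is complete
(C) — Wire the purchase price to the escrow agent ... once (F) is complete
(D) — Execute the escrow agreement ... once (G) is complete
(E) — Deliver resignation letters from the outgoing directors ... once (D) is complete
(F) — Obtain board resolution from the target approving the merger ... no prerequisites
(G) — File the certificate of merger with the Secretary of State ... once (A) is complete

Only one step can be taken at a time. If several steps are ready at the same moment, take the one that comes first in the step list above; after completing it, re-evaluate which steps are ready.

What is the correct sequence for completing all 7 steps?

(A) (F) (C) (G) (B) (D) (E)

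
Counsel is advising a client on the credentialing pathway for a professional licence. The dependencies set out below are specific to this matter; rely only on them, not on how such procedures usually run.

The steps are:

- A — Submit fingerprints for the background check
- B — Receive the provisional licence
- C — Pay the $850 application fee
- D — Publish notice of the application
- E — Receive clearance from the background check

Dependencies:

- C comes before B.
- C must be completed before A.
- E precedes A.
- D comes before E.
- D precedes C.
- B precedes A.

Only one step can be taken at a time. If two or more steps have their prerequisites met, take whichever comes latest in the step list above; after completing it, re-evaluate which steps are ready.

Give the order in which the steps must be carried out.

D → E → C → B → A

D has no prerequisites → D first.
Ready: E and C. E is listed later → E.
C needed D, now all done → C.
B needed C, now all done → B.
A needed E, C and B, now all done → A.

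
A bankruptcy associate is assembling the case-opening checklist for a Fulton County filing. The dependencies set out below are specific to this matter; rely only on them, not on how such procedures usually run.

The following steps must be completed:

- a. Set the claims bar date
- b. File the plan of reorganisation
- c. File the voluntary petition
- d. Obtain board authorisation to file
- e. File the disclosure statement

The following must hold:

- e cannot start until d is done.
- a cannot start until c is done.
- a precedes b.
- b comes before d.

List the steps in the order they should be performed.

c is the only step with nothing outstanding, so it goes first.
a is the only step now ready → a.
b is the only step now ready → b.
d needed b, now all done → d.
That leaves e as the only ready step → e.

c → a → b → d → e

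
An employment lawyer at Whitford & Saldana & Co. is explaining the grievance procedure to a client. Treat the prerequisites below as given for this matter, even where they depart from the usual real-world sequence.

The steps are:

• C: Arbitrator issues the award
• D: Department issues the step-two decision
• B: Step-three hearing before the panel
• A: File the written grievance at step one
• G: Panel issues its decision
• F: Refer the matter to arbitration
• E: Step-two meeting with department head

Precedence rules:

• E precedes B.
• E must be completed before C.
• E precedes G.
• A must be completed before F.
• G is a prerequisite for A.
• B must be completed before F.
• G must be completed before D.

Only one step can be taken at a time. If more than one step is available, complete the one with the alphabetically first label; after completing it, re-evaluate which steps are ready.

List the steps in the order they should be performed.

Only E has no prerequisites, so it is first.
B, C and G are all available; B has the earlier label → B.
Now C and G have their prerequisites met. C has the earlier label, so C next.
G is the only step now ready → G.
Ready: A and D. A has the earlier label → A.
Ready: D and F. D has the earlier label → D.
That leaves F as the only ready step → F.

E, B, C, G, A, D, F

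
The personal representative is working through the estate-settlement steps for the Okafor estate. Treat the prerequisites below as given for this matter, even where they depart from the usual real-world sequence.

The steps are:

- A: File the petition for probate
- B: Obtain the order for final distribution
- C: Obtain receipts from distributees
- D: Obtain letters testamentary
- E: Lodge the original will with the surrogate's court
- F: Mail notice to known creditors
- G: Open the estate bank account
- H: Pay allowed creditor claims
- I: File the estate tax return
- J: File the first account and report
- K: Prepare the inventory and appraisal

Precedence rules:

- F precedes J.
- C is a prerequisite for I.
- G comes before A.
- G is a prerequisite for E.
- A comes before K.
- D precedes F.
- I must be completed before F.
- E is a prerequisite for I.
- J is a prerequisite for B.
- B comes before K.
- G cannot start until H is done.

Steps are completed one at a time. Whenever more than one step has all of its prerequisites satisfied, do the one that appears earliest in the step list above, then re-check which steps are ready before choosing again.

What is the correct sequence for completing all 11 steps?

Nothing is required for C, D and H. C is listed earlier → C first.
D and H are both available; D is listed earlier → D.
That leaves H as the only ready step → H.
G needed H, now all done → G.
Ready: A and E. A is listed earlier → A.
E is the only step now ready → E.
I needed C and E, now all done → I.
F is the only step now ready → F.
J needed F, now all done → J.
B needed J, now all done → B.
K needed A and B, now all done → K.

C D H G A E I F J B K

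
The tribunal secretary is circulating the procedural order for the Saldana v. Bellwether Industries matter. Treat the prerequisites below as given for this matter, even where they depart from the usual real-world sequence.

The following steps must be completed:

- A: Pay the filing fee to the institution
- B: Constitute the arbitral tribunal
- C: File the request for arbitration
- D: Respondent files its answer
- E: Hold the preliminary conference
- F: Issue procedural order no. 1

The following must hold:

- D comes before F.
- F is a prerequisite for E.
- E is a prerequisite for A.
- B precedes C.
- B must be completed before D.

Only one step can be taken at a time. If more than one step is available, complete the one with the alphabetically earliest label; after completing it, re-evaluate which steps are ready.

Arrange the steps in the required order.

B has no prerequisites → B first.
Now C and D have their prerequisites met. C has the earlier label, so C next.
D is the only step now ready → D.
F needed D, now all done → F.
E needed F, now all done → E.
A is the only step now ready → A.

B C D F E A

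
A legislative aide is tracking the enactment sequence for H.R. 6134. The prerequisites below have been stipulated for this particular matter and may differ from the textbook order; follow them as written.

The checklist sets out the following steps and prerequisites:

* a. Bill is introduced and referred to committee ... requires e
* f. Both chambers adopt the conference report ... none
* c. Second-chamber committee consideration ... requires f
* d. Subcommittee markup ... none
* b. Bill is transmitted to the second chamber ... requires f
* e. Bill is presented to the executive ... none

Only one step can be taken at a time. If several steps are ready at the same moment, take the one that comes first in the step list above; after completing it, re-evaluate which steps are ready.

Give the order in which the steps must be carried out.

f → c → d → b → e → a

Nothing is required for f, d and e. f is listed earlier → f first.
c, d, b and e are all available; c is listed earlier → c.
Now d, b and e have their prerequisites met. d is listed earlier, so d next.
b and e are both available; b is listed earlier → b.
That leaves e as the only ready step → e.
a needed e, now all done → a.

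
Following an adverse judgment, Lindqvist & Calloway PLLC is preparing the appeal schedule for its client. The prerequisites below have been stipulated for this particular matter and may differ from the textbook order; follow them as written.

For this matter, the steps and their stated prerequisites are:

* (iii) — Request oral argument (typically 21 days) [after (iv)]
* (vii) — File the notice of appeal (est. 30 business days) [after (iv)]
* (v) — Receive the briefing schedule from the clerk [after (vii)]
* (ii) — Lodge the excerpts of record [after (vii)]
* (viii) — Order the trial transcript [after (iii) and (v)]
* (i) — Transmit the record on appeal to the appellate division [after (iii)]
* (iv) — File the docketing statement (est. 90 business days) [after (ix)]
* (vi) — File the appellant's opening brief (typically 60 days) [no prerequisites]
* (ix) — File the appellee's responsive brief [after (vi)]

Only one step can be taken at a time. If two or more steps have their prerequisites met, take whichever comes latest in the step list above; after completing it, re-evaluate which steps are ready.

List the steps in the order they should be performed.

(vi), (ix), (iv), (vii), (ii), (v), (iii), (i), (viii)

(vi) is the only step with nothing outstanding, so it goes first.
(ix) is the only step now ready → (ix).
(iv) is the only step now ready → (iv).
Ready: (vii) and (iii). (vii) is listed later → (vii).
Ready: (ii), (v) and (iii). (ii) is listed later → (ii).
Ready: (v) and (iii). (v) is listed later → (v).
That leaves (iii) as the only ready step → (iii).
Ready: (i) and (viii). (i) is listed later → (i).
That leaves (viii) as the only ready step → (viii).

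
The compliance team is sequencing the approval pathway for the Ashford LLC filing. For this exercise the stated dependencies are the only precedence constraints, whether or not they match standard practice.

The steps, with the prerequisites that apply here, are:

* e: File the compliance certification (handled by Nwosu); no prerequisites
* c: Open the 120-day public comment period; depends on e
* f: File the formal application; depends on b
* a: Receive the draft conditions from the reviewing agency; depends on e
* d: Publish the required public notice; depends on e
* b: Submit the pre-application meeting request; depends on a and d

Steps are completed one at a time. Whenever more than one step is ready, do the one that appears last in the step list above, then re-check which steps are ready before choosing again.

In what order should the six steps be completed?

e → d → a → b → f → c

e is the only step with nothing outstanding, so it goes first.
Now d, a and c have their prerequisites met. d is listed later, so d next.
Now a and c have their prerequisites met. a is listed later, so a next.
Ready: b and c. b is listed later → b.
f now also ready, so the ready set is {f, c}; f is listed later → f.
Next only c has its prerequisites met → c.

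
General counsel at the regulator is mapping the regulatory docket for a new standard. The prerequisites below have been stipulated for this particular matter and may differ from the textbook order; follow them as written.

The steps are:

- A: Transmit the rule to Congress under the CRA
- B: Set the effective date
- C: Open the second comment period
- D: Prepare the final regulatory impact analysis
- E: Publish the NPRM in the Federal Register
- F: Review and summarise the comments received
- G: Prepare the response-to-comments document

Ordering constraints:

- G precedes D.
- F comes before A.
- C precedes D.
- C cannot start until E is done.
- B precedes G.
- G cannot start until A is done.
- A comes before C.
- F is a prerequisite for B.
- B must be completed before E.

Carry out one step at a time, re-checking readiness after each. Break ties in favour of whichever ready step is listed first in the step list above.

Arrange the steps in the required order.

F → A → B → E → C → G → D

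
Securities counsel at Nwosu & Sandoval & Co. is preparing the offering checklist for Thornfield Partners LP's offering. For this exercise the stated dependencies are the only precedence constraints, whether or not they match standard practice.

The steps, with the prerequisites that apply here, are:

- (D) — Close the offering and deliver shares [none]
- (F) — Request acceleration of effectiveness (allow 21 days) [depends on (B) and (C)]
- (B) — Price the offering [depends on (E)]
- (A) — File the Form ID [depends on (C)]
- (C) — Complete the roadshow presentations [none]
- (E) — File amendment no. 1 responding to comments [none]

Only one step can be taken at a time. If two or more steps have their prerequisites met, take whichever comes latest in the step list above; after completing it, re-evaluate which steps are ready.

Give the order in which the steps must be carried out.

(E), (C), (A), (B), (F), (D)

Nothing is required for (E), (C) and (D). (E) is listed later → (E) first.
(C), (B) and (D) are all available; (C) is listed later → (C).
(A) now also ready, so the ready set is {(A), (B), (D)}; (A) is listed later → (A).
Now (B) and (D) have their prerequisites met. (B) is listed later, so (B) next.
Ready: (F) and (D). (F) is listed later → (F).
(D) is the only step now ready → (D).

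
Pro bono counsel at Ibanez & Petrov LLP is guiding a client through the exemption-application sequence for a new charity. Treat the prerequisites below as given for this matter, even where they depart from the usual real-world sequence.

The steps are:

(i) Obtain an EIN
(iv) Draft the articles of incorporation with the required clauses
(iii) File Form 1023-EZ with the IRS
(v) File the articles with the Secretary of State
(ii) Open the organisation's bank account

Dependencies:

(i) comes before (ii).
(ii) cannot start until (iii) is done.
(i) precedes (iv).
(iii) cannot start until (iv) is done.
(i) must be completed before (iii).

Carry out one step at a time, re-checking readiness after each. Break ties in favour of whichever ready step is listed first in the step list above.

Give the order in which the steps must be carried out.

(i) (iv) (iii) (v) (ii)

Nothing is required for (i) and (v). (i) is listed earlier → (i) first.
(iv) and (v) are both available; (iv) is listed earlier → (iv).
Now (iii) and (v) have their prerequisites met. (iii) is listed earlier, so (iii) next.
Now (v) and (ii) have their prerequisites met. (v) is listed earlier, so (v) next.
(ii) needed (i) and (iii), now all done → (ii).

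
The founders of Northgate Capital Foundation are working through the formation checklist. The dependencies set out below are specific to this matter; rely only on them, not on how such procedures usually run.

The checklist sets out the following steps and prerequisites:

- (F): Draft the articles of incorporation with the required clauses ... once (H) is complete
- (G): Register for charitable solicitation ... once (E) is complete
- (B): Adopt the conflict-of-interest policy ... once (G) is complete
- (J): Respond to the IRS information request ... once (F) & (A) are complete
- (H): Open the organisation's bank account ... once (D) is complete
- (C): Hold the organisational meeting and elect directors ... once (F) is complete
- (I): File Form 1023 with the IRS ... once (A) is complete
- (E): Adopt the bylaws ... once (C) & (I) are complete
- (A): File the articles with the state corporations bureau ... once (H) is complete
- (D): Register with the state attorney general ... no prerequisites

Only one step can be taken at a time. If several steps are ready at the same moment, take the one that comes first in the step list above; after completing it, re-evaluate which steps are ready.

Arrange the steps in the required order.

(D), (H), (F), (C), (A), (J), (I), (E), (G), (B)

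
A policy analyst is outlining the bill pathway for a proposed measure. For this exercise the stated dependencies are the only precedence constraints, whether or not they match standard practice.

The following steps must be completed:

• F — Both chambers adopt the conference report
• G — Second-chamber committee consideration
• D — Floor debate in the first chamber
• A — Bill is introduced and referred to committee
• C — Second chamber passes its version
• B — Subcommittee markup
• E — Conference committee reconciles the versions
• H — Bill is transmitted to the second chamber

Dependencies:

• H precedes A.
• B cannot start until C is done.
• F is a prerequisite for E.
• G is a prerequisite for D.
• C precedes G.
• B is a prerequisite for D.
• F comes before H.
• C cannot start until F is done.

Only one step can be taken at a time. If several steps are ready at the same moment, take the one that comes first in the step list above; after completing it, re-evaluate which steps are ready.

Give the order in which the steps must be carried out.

F, C, G, B, D, E, H, A

F has no prerequisites → F first.
C, E and H are all available; C is listed earlier → C.
G, B, E and H are all available; G is listed earlier → G.
Now B, E and H have their prerequisites met. B is listed earlier, so B next.
D now also ready, so the ready set is {D, E, H}; D is listed earlier → D.
Now E and H have their prerequisites met. E is listed earlier, so E next.
H needed F, now all done → H.
That leaves A as the only ready step → A.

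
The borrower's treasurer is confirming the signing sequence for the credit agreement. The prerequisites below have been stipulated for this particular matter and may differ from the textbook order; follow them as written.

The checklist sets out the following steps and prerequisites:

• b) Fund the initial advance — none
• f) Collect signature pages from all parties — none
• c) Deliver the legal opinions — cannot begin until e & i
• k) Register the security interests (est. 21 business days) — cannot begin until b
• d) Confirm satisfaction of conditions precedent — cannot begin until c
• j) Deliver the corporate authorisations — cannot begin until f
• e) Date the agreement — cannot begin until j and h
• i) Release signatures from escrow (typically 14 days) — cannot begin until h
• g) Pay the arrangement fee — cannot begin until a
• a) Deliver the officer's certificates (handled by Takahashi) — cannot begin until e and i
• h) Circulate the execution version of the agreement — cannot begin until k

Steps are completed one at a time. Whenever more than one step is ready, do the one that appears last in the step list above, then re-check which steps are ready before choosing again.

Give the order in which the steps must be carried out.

f → j → b → k → h → i → e → a → g → c → d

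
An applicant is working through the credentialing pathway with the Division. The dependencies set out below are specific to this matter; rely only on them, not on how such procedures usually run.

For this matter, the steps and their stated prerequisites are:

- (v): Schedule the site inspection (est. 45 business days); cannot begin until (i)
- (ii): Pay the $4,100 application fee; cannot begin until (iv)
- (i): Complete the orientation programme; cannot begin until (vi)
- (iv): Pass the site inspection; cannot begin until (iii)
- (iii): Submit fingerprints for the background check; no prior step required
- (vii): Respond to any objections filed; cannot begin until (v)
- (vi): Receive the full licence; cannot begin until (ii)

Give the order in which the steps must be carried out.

(iii) has no prerequisites → (iii) first.
That leaves (iv) as the only ready step → (iv).
(ii) needed (iv), now all done → (ii).
Next only (vi) has its prerequisites met → (vi).
That leaves (i) as the only ready step → (i).
(v) needed (i), now all done → (v).
Next only (vii) has its prerequisites met → (vii).

(iii) (iv) (ii) (vi) (i) (v) (vii)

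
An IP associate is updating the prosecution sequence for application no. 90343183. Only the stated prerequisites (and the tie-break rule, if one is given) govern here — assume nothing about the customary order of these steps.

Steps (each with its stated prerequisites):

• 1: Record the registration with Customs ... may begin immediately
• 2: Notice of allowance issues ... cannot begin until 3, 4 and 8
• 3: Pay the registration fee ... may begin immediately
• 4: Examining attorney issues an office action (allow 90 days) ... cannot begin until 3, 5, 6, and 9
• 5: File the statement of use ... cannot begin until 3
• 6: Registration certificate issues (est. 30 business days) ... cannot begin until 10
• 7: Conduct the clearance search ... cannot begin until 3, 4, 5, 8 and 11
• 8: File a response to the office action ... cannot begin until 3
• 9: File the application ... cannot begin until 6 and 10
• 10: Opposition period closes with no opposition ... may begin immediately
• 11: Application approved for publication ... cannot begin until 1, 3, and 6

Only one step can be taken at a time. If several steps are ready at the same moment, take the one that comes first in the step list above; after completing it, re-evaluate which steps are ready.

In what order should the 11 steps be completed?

1 3 5 8 10 6 9 4 2 11 7

1, 3 and 10 have no prerequisites; 1 is listed earlier, so 1 is first.
Ready: 3 and 10. 3 is listed earlier → 3.
5, 8 and 10 are all available; 5 is listed earlier → 5.
Now 8 and 10 have their prerequisites met. 8 is listed earlier, so 8 next.
Next only 10 has its prerequisites met → 10.
That leaves 6 as the only ready step → 6.
Ready: 9 and 11. 9 is listed earlier → 9.
4 now also ready, so the ready set is {4, 11}; 4 is listed earlier → 4.
Now 2 and 11 have their prerequisites met. 2 is listed earlier, so 2 next.
11 is the only step now ready → 11.
7 is the only step now ready → 7.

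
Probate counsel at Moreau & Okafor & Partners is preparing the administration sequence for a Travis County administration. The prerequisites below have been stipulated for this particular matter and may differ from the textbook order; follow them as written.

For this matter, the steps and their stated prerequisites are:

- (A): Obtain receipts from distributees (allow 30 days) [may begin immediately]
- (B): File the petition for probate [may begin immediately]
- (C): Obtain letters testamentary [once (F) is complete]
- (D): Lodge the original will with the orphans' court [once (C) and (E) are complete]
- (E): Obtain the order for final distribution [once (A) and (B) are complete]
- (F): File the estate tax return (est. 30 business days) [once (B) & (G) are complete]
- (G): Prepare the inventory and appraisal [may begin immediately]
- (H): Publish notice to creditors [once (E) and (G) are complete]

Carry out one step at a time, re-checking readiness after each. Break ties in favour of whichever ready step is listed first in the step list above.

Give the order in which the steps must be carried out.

(A), (B), (E), (G), (F), (C), (D), (H)

(A), (B) and (G) have no prerequisites; (A) is listed earlier, so (A) is first.
Now (B) and (G) have their prerequisites met. (B) is listed earlier, so (B) next.
(E) now also ready, so the ready set is {(E), (G)}; (E) is listed earlier → (E).
That leaves (G) as the only ready step → (G).
(F) and (H) are both available; (F) is listed earlier → (F).
(C) and (H) are both available; (C) is listed earlier → (C).
Ready: (D) and (H). (D) is listed earlier → (D).
(H) is the only step now ready → (H).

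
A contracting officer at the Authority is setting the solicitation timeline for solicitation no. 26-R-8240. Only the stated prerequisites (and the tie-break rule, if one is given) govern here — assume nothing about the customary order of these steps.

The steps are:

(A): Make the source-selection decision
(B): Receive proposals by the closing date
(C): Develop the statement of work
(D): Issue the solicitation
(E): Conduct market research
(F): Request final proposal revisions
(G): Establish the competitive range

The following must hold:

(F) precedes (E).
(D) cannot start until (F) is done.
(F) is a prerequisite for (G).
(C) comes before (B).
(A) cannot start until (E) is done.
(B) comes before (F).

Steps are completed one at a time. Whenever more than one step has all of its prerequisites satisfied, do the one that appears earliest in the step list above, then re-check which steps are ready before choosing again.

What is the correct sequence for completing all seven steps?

(C) is the only step with nothing outstanding, so it goes first.
That leaves (B) as the only ready step → (B).
That leaves (F) as the only ready step → (F).
(D), (E) and (G) are all available; (D) is listed earlier → (D).
(E) and (G) are both available; (E) is listed earlier → (E).
(A) now also ready, so the ready set is {(A), (G)}; (A) is listed earlier → (A).
(G) needed (F), now all done → (G).

(C), (B), (F), (D), (E), (A), (G)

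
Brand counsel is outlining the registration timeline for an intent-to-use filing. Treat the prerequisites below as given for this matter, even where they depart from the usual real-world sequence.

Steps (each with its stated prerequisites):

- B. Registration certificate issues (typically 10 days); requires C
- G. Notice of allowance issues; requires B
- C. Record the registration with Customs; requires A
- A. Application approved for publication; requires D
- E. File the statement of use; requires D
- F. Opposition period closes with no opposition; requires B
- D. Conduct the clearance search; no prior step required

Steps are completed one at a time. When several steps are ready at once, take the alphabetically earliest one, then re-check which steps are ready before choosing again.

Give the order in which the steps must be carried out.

D → A → C → B → E → F → G

Only D has no prerequisites, so it is first.
Ready: A and E. A has the earlier label → A.
Ready: C and E. C has the earlier label → C.
B now also ready, so the ready set is {B, E}; B has the earlier label → B.
E, F and G are all available; E has the earlier label → E.
F and G are both available; F has the earlier label → F.
Next only G has its prerequisites met → G.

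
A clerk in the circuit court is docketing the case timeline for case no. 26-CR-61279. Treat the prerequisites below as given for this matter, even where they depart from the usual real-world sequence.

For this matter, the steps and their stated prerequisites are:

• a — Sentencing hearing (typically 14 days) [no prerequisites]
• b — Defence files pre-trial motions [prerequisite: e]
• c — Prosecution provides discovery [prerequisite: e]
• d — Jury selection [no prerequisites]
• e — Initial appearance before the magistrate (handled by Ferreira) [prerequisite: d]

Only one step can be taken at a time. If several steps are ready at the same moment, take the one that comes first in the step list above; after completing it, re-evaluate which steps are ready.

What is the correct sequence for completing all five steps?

a, d, e, b, c

a and d have no prerequisites; a is listed earlier, so a is first.
That leaves d as the only ready step → d.
e needed d, now all done → e.
Now b and c have their prerequisites met. b is listed earlier, so b next.
c needed e, now all done → c.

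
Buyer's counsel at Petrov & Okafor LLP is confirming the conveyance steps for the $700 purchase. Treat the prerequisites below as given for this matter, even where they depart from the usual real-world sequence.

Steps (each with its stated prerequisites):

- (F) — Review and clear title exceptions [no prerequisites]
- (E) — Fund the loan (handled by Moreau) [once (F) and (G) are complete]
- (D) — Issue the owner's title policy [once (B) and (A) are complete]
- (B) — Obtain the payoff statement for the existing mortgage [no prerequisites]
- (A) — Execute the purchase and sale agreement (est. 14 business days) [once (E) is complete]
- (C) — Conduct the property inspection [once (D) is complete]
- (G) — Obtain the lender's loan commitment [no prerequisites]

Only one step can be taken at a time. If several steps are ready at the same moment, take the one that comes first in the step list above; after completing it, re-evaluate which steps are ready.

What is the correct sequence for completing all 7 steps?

(F), (B) and (G) have no prerequisites; (F) is listed earlier, so (F) is first.
Now (B) and (G) have their prerequisites met. (B) is listed earlier, so (B) next.
Next only (G) has its prerequisites met → (G).
That leaves (E) as the only ready step → (E).
(A) needed (E), now all done → (A).
That leaves (D) as the only ready step → (D).
Next only (C) has its prerequisites met → (C).

(F), (B), (G), (E), (A), (D), (C)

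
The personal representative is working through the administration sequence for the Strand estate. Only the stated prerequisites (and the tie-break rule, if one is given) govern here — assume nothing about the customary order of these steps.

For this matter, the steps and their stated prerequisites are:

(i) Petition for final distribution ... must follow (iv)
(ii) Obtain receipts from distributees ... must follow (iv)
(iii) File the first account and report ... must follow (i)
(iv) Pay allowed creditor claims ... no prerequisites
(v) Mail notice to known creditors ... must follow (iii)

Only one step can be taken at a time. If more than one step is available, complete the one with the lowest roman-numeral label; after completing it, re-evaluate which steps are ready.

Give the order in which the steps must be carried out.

Only (iv) has no prerequisites, so it is first.
Ready: (i) and (ii). (i) has the earlier label → (i).
(iii) now also ready, so the ready set is {(ii), (iii)}; (ii) has the earlier label → (ii).
(iii) needed (i), now all done → (iii).
That leaves (v) as the only ready step → (v).

(iv), (i), (ii), (iii), (v)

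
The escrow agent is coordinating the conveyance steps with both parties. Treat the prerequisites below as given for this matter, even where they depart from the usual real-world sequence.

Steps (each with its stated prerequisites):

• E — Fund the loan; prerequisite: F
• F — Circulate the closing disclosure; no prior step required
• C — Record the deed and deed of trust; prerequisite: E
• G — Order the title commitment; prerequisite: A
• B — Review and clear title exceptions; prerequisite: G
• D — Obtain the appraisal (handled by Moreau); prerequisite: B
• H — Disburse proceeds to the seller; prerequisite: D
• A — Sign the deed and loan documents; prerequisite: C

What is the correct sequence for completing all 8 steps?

F → E → C → A → G → B → D → H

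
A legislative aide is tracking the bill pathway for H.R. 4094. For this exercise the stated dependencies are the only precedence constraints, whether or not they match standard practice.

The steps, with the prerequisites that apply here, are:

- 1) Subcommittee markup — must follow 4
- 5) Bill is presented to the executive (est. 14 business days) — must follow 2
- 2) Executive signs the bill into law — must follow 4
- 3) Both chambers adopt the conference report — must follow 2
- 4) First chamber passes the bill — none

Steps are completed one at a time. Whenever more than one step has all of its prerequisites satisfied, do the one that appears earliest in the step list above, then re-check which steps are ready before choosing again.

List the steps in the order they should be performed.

4 has no prerequisites → 4 first.
1 and 2 are both available; 1 is listed earlier → 1.
That leaves 2 as the only ready step → 2.
Now 5 and 3 have their prerequisites met. 5 is listed earlier, so 5 next.
3 is the only step now ready → 3.

4, 1, 2, 5, 3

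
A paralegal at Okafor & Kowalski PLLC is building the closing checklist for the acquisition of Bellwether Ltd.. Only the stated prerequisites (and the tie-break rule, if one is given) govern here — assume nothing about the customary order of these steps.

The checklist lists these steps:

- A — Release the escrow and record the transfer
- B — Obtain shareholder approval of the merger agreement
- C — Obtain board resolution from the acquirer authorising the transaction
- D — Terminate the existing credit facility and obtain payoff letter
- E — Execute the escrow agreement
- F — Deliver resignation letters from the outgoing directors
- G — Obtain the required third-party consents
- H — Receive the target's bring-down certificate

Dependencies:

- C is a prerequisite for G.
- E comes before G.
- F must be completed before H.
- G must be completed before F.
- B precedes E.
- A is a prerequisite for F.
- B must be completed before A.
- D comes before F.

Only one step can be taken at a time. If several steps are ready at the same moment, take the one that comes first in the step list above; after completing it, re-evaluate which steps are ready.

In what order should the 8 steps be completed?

B → A → C → D → E → G → F → H

B, C and D have no prerequisites; B is listed earlier, so B is first.
A and E now also ready, so the ready set is {A, C, D, E}; A is listed earlier → A.
Now C, D and E have their prerequisites met. C is listed earlier, so C next.
Now D and E have their prerequisites met. D is listed earlier, so D next.
That leaves E as the only ready step → E.
Next only G has its prerequisites met → G.
That leaves F as the only ready step → F.
H is the only step now ready → H.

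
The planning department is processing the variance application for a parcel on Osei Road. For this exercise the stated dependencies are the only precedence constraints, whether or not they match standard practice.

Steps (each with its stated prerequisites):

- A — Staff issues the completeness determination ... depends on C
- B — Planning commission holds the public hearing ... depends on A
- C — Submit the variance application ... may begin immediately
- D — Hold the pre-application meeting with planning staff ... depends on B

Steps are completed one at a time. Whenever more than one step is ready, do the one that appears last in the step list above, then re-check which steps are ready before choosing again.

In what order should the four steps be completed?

C is the only step with nothing outstanding, so it goes first.
A is the only step now ready → A.
That leaves B as the only ready step → B.
That leaves D as the only ready step → D.

C, A, B, D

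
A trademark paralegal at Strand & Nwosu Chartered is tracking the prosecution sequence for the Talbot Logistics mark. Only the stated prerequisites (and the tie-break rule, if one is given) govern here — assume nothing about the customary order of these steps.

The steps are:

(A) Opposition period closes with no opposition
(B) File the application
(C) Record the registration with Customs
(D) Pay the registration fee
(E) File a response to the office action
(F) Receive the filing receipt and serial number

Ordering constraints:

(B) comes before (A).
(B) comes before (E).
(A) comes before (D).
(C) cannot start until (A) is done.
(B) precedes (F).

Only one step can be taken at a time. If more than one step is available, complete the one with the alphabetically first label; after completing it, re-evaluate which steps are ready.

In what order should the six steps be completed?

(B), (A), (C), (D), (E), (F)

Only (B) has no prerequisites, so it is first.
Now (A), (E) and (F) have their prerequisites met. (A) has the earlier label, so (A) next.
(C) and (D) now also ready, so the ready set is {(C), (D), (E), (F)}; (C) has the earlier label → (C).
(D), (E) and (F) are all available; (D) has the earlier label → (D).
Ready: (E) and (F). (E) has the earlier label → (E).
That leaves (F) as the only ready step → (F).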